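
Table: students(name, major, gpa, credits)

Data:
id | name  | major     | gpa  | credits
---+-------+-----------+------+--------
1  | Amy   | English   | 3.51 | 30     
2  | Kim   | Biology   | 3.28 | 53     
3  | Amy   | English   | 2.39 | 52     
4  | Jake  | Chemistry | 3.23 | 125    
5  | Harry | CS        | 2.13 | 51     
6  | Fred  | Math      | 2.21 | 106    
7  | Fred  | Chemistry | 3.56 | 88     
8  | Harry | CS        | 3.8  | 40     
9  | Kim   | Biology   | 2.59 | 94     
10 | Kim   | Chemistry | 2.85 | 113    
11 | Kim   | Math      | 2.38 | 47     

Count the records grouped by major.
SELECT major, COUNT(*) as count
FROM students
GROUP BY major

Result:
  Biology: 2
  CS: 2
  Chemistry: 3
  English: 2
  Math: 2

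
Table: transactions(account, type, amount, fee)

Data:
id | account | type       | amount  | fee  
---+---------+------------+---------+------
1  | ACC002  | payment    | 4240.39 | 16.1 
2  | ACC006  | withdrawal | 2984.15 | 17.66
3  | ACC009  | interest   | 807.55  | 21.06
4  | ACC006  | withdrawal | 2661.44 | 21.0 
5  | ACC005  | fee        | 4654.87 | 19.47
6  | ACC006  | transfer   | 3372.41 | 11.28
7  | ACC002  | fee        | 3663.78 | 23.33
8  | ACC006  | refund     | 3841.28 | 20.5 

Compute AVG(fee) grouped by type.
SELECT type, AVG(fee) as result
FROM transactions
GROUP BY type

Result:
  fee: 21.40
  interest: 21.06
  payment: 16.10
  refund: 20.50
  transfer: 11.28
  withdrawal: 19.33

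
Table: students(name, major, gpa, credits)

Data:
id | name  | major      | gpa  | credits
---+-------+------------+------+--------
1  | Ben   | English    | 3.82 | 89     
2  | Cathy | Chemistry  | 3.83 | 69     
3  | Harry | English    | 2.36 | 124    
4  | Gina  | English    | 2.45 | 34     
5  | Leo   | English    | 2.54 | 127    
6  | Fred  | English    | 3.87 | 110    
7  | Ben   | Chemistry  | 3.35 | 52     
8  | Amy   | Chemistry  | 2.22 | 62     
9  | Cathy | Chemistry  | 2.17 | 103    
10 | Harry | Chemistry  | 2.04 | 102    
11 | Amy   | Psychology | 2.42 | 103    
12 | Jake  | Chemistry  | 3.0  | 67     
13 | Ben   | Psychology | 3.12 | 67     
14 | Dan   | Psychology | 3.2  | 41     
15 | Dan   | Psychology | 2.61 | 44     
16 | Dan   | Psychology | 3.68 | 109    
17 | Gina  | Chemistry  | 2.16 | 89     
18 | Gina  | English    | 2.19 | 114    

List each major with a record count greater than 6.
SELECT major, COUNT(*) as cnt
FROM students
GROUP BY major
HAVING COUNT(*) > 6

Result:
  Chemistry: 7

Note: HAVING filters groups after aggregation, WHERE filters rows before.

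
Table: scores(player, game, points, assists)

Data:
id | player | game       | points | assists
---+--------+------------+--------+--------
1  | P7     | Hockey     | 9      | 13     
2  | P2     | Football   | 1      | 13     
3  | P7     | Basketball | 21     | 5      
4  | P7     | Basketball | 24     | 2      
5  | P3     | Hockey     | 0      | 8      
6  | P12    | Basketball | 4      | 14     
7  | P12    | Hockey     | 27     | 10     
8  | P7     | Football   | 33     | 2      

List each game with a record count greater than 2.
SELECT game, COUNT(*) as cnt
FROM scores
GROUP BY game
HAVING COUNT(*) > 2

Result:
  Basketball: 3
  Hockey: 3

Note: HAVING filters groups after aggregation, WHERE filters rows before.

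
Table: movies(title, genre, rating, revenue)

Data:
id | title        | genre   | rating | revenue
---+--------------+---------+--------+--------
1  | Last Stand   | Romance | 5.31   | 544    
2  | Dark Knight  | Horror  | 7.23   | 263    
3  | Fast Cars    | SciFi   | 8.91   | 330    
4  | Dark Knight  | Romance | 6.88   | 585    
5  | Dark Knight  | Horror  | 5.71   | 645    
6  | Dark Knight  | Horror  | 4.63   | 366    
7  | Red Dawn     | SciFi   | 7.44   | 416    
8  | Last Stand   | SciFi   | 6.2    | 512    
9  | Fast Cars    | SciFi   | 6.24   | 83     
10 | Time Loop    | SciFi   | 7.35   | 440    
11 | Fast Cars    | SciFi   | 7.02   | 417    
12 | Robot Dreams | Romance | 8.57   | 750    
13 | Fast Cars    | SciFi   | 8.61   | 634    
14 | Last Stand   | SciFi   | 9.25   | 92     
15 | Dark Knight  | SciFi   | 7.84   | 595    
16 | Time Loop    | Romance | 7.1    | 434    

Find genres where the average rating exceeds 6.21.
SELECT genre, AVG(rating)
FROM movies
GROUP BY genre
HAVING AVG(rating) > 6.21

Result:
  Romance: avg=6.97
  SciFi: avg=7.65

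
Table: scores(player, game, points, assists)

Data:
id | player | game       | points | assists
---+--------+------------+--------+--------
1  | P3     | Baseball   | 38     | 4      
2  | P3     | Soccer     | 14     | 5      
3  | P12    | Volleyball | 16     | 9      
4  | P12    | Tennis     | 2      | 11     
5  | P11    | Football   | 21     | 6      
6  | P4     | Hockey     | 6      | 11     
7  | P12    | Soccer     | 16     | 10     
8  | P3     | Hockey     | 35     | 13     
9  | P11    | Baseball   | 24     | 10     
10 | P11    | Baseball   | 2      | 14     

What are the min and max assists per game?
SELECT game, MIN(assists), MAX(assists)
FROM scores
GROUP BY game

Result:
  Baseball: min=4, max=14
  Football: min=6, max=6
  Hockey: min=11, max=13
  Soccer: min=5, max=10
  Tennis: min=11, max=11
  Volleyball: min=9, max=9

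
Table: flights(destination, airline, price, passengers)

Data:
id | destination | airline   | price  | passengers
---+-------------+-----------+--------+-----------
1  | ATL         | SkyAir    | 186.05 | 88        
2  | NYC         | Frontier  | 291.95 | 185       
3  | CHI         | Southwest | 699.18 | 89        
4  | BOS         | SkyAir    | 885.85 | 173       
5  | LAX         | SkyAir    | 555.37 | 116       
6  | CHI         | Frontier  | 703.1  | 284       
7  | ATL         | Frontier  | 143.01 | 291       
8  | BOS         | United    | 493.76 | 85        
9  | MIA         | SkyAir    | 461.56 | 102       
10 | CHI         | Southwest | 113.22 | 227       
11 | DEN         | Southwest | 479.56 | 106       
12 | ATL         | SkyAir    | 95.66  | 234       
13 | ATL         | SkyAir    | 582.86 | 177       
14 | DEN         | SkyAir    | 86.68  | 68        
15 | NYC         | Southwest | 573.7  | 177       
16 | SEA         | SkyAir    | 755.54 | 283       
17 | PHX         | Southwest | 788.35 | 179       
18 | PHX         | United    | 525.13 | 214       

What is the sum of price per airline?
SELECT airline, SUM(price) as result
FROM flights
GROUP BY airline

Result:
  Frontier: 1138.06
  SkyAir: 3609.57
  Southwest: 2654.01
  United: 1018.89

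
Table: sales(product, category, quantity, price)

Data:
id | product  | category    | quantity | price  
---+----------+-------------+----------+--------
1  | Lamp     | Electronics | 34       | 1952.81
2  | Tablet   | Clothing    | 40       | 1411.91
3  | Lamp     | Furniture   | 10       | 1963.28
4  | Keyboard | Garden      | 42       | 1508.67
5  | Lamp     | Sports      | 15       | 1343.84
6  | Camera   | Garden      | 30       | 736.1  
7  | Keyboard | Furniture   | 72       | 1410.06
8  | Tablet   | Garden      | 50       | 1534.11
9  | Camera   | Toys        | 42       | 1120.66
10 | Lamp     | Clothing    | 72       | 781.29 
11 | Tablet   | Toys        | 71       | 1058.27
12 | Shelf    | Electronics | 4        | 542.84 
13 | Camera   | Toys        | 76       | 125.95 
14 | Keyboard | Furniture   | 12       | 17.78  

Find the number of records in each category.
SELECT category, COUNT(*) as count
FROM sales
GROUP BY category

Result:
  Clothing: 2
  Electronics: 2
  Furniture: 3
  Garden: 3
  Sports: 1
  Toys: 3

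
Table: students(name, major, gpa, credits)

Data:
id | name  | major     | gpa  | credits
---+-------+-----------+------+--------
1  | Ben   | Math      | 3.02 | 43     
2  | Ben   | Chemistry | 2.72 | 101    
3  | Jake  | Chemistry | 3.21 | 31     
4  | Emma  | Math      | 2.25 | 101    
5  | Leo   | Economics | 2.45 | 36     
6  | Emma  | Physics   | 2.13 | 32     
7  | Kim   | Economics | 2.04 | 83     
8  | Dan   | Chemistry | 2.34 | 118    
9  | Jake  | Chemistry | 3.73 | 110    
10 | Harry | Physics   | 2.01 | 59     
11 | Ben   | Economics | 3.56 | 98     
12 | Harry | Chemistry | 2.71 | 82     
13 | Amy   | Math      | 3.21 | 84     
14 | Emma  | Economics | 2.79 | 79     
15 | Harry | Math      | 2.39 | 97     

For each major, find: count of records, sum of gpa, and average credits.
SELECT major,
       COUNT(*) as cnt,
       SUM(gpa) as total_gpa,
       AVG(credits) as avg_credits
FROM students
GROUP BY major

Result:
  Chemistry: 5 records, 14.71 total gpa, 88.40 avg credits
  Economics: 4 records, 10.84 total gpa, 74.00 avg credits
  Math: 4 records, 10.87 total gpa, 81.25 avg credits
  Physics: 2 records, 4.14 total gpa, 45.50 avg credits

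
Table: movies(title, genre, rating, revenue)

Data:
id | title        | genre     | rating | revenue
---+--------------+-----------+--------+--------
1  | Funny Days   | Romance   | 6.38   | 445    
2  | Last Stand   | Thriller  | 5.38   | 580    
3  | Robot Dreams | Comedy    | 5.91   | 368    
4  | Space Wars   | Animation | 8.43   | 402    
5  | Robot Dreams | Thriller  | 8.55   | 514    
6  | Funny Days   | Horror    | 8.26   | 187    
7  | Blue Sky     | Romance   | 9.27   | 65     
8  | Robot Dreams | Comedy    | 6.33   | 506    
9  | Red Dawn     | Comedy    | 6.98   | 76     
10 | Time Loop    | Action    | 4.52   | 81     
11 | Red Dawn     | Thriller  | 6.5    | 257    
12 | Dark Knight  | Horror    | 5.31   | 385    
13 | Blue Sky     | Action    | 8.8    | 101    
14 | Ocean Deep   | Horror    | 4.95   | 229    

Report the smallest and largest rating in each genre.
SELECT genre, MIN(rating), MAX(rating)
FROM movies
GROUP BY genre

Result:
  Action: min=4.52, max=8.80
  Animation: min=8.43, max=8.43
  Comedy: min=5.91, max=6.98
  Horror: min=4.95, max=8.26
  Romance: min=6.38, max=9.27
  Thriller: min=5.38, max=8.55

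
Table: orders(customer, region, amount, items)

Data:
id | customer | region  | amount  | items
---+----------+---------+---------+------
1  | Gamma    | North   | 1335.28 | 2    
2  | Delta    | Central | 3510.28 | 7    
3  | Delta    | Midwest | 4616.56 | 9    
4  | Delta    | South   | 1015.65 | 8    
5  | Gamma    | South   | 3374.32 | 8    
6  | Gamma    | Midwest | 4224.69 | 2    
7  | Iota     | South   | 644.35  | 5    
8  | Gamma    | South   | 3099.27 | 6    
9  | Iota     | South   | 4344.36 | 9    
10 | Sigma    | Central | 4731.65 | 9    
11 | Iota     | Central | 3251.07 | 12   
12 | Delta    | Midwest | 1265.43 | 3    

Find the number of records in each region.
SELECT region, COUNT(*) as count
FROM orders
GROUP BY region

Result:
  Central: 3
  Midwest: 3
  North: 1
  South: 5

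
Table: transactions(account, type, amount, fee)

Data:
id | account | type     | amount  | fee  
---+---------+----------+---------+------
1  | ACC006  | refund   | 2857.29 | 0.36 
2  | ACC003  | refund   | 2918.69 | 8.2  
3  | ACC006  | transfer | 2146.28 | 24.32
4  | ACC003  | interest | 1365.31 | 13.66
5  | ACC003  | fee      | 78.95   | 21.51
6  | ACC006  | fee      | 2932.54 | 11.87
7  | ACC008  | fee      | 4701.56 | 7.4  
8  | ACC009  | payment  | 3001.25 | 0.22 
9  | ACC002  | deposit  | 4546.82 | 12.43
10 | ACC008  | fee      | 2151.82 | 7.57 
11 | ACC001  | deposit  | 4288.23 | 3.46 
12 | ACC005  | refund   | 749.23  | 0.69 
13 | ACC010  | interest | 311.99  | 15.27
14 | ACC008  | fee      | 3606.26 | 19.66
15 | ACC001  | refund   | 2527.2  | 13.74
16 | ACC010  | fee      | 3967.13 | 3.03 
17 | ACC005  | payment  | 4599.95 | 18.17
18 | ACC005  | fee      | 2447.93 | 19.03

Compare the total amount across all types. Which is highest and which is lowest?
SELECT type, SUM(amount)
FROM transactions
GROUP BY type
ORDER BY SUM(amount)

All groups:
  interest: 1677.30
  transfer: 2146.28
  payment: 7601.20
  deposit: 8835.05
  refund: 9052.41
  fee: 19886.19

Highest: fee (19886.19)
Lowest: interest (1677.30)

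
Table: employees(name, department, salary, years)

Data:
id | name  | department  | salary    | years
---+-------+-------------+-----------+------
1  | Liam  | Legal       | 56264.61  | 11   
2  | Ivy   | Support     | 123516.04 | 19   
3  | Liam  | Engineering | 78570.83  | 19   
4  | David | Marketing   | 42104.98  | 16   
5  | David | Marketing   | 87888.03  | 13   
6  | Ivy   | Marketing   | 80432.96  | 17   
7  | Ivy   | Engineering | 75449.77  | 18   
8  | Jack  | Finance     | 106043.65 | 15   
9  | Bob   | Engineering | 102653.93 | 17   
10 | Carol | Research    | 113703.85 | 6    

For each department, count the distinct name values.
SELECT department, COUNT(DISTINCT name)
FROM employees
GROUP BY department

Result:
  Engineering: 3 distinct
  Finance: 1 distinct
  Legal: 1 distinct
  Marketing: 2 distinct
  Research: 1 distinct
  Support: 1 distinct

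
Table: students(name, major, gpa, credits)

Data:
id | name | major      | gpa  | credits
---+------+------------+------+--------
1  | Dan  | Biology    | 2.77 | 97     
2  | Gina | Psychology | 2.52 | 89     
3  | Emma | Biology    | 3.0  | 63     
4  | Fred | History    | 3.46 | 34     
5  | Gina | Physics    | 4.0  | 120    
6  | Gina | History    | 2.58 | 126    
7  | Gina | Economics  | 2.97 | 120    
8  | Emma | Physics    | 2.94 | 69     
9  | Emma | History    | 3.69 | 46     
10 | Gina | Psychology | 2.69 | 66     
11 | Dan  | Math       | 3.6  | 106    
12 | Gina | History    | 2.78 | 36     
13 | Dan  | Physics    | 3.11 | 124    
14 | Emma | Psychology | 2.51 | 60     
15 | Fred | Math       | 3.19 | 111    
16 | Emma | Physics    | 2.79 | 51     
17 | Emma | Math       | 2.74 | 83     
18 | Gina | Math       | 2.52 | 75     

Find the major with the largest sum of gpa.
SELECT major, SUM(gpa) as val
FROM students
GROUP BY major
ORDER BY val DESC
LIMIT 1

Result: Physics with sum(gpa) = 12.84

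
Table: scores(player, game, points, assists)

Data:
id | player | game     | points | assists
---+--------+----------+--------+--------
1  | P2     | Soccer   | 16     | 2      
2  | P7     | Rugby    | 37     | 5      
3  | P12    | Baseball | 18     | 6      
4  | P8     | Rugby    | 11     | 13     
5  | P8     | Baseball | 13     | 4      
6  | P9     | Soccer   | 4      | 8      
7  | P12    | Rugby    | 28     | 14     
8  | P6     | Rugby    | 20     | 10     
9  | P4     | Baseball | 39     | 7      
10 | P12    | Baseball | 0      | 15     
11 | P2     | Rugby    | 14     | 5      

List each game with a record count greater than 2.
SELECT game, COUNT(*) as cnt
FROM scores
GROUP BY game
HAVING COUNT(*) > 2

Result:
  Baseball: 4
  Rugby: 5

Note: HAVING filters groups after aggregation, WHERE filters rows before.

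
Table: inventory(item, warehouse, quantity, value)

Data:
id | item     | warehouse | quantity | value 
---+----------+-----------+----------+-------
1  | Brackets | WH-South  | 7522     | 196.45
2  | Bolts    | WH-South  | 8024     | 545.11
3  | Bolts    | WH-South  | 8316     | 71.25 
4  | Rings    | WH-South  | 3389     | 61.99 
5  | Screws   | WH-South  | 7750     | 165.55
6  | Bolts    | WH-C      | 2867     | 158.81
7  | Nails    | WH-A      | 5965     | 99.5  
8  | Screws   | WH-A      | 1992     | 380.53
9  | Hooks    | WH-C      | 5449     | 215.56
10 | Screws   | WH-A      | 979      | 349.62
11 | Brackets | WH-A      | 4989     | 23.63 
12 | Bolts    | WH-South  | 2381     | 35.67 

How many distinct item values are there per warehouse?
SELECT warehouse, COUNT(DISTINCT item)
FROM inventory
GROUP BY warehouse

Result:
  WH-A: 3 distinct
  WH-C: 2 distinct
  WH-South: 4 distinct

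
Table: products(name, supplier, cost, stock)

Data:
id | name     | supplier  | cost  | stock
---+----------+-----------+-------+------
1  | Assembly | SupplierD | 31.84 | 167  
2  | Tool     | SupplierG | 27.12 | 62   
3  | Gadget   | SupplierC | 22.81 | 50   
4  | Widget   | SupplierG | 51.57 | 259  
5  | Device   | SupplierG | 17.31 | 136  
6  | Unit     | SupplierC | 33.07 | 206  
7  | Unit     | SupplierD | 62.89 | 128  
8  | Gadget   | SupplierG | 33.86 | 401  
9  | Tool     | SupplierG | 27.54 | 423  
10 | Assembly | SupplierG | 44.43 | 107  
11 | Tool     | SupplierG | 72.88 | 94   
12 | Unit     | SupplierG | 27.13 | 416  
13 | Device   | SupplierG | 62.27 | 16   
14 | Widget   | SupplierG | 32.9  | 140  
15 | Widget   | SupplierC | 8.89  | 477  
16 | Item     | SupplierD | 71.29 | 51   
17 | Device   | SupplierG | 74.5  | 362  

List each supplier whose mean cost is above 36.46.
SELECT supplier, AVG(cost)
FROM products
GROUP BY supplier
HAVING AVG(cost) > 36.46

Result:
  SupplierD: avg=55.34
  SupplierG: avg=42.86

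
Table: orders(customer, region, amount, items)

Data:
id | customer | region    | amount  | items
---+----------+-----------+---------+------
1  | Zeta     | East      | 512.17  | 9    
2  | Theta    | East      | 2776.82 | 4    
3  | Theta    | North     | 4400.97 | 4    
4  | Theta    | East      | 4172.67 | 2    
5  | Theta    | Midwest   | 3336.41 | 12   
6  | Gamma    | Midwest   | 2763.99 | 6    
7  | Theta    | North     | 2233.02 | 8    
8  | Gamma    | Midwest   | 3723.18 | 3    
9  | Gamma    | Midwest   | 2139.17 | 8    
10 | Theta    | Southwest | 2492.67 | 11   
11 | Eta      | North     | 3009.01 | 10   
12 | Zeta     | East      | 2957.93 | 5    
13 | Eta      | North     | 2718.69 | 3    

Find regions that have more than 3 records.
SELECT region, COUNT(*) as cnt
FROM orders
GROUP BY region
HAVING COUNT(*) > 3

Result:
  East: 4
  Midwest: 4
  North: 4

Note: HAVING filters groups after aggregation, WHERE filters rows before.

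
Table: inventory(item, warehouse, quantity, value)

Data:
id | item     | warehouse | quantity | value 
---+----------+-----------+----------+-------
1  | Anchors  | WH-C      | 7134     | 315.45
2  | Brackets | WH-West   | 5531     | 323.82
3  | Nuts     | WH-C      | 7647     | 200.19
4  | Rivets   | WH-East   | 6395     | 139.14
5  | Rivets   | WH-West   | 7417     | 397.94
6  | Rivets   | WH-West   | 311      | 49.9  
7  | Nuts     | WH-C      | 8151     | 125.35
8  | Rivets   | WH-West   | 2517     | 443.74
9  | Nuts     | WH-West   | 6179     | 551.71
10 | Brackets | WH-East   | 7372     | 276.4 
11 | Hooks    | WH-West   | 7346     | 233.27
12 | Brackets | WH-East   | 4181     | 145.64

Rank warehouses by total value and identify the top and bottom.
SELECT warehouse, SUM(value)
FROM inventory
GROUP BY warehouse
ORDER BY SUM(value)

All groups:
  WH-East: 561.18
  WH-C: 640.99
  WH-West: 2000.38

Highest: WH-West (2000.38)
Lowest: WH-East (561.18)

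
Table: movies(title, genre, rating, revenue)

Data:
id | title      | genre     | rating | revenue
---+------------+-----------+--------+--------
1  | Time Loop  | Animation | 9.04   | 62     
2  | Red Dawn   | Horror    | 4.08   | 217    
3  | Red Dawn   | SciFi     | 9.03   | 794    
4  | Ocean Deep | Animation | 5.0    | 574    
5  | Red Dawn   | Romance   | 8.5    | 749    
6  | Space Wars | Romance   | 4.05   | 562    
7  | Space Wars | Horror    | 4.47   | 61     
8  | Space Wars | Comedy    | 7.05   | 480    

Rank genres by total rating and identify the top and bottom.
SELECT genre, SUM(rating)
FROM movies
GROUP BY genre
ORDER BY SUM(rating)

All groups:
  Comedy: 7.05
  Horror: 8.55
  SciFi: 9.03
  Romance: 12.55
  Animation: 14.04

Highest: Animation (14.04)
Lowest: Comedy (7.05)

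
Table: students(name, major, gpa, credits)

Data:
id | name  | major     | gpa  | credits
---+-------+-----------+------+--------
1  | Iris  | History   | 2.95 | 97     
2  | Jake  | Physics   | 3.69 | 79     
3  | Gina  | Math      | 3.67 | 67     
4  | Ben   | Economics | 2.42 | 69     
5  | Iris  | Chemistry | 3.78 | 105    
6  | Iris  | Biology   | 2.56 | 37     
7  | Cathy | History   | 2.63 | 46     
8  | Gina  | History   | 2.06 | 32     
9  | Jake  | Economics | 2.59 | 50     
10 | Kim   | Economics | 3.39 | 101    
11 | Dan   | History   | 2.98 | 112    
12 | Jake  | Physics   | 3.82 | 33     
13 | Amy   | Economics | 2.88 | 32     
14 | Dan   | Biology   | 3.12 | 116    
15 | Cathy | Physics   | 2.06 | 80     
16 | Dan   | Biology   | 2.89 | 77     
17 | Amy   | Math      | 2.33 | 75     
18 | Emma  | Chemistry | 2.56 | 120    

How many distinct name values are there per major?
SELECT major, COUNT(DISTINCT name)
FROM students
GROUP BY major

Result:
  Biology: 2 distinct
  Chemistry: 2 distinct
  Economics: 4 distinct
  History: 4 distinct
  Math: 2 distinct
  Physics: 2 distinct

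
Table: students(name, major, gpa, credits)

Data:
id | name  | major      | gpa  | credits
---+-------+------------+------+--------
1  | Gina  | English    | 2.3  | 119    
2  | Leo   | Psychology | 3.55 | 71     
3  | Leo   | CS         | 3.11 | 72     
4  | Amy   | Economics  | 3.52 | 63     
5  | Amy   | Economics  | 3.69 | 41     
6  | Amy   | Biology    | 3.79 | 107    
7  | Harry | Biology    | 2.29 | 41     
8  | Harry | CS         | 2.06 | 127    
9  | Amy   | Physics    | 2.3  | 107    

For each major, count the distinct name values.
SELECT major, COUNT(DISTINCT name)
FROM students
GROUP BY major

Result:
  Biology: 2 distinct
  CS: 2 distinct
  Economics: 1 distinct
  English: 1 distinct
  Physics: 1 distinct
  Psychology: 1 distinct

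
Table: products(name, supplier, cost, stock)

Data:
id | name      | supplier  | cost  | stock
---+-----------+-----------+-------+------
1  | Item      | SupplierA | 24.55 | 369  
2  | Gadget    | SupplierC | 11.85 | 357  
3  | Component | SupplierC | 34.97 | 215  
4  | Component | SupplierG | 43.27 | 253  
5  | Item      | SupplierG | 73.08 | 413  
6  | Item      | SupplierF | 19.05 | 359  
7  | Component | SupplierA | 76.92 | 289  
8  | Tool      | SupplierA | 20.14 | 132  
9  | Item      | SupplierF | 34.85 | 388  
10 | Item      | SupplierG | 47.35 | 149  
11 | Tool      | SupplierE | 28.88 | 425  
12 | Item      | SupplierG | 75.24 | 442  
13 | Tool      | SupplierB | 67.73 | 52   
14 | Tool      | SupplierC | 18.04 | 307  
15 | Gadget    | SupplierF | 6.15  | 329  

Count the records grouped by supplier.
SELECT supplier, COUNT(*) as count
FROM products
GROUP BY supplier

Result:
  SupplierA: 3
  SupplierB: 1
  SupplierC: 3
  SupplierE: 1
  SupplierF: 3
  SupplierG: 4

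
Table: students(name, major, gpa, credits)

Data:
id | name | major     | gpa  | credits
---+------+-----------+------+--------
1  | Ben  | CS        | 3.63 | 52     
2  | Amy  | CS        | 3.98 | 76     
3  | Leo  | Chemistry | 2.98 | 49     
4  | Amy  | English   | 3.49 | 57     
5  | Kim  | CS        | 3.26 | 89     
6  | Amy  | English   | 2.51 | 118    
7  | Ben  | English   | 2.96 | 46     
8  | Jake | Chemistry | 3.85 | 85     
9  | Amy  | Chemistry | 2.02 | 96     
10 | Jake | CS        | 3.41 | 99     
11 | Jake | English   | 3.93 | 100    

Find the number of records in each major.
SELECT major, COUNT(*) as count
FROM students
GROUP BY major

Result:
  CS: 4
  Chemistry: 3
  English: 4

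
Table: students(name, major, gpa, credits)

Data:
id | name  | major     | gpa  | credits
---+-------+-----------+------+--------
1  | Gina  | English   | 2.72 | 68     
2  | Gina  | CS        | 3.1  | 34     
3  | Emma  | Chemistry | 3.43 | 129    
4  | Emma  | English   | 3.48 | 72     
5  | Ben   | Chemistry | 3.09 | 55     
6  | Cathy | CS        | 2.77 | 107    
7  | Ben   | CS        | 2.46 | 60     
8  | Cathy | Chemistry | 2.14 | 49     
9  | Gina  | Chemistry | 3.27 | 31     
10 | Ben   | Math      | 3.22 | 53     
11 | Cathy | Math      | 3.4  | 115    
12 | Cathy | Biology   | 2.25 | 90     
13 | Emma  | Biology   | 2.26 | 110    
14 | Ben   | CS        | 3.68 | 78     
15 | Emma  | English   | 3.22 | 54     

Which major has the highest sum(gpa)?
SELECT major, SUM(gpa) as val
FROM students
GROUP BY major
ORDER BY val DESC
LIMIT 1

Result: CS with sum(gpa) = 12.01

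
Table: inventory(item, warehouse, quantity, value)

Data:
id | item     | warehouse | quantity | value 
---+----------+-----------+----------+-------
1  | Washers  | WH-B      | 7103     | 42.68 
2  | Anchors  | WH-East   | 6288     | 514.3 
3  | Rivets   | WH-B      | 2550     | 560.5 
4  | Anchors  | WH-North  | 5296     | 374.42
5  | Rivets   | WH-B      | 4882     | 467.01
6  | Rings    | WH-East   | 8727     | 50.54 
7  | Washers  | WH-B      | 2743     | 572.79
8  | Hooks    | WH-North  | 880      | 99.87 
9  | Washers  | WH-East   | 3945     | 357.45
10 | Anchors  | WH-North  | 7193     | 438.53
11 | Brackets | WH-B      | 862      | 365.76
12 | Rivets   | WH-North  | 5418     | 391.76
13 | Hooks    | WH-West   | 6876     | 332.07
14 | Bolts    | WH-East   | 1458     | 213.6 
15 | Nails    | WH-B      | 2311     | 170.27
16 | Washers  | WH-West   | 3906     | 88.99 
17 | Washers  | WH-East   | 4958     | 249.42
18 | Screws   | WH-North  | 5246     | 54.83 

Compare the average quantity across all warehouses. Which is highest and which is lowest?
SELECT warehouse, AVG(quantity)
FROM inventory
GROUP BY warehouse
ORDER BY AVG(quantity)

All groups:
  WH-B: 3408.50
  WH-North: 4806.60
  WH-East: 5075.20
  WH-West: 5391.00

Highest: WH-West (5391.00)
Lowest: WH-B (3408.50)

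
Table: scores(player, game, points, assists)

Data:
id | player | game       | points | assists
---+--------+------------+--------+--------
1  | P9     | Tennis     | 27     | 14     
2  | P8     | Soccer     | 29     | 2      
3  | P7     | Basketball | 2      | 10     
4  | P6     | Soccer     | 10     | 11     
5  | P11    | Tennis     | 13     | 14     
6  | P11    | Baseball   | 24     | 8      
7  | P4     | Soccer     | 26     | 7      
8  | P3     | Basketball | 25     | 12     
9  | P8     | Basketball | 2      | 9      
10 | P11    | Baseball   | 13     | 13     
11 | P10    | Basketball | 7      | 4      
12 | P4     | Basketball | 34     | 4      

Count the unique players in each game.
SELECT game, COUNT(DISTINCT player)
FROM scores
GROUP BY game

Result:
  Baseball: 1 distinct
  Basketball: 5 distinct
  Soccer: 3 distinct
  Tennis: 2 distinct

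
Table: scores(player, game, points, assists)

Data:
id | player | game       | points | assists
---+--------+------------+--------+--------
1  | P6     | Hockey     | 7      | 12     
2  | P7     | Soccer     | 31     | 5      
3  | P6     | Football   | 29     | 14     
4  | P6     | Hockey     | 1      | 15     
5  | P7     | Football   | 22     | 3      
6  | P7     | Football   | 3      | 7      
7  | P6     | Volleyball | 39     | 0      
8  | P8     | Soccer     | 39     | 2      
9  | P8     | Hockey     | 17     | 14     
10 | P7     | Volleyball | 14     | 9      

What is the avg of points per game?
SELECT game, AVG(points) as result
FROM scores
GROUP BY game

Result:
  Football: 18.00
  Hockey: 8.33
  Soccer: 35.00
  Volleyball: 26.50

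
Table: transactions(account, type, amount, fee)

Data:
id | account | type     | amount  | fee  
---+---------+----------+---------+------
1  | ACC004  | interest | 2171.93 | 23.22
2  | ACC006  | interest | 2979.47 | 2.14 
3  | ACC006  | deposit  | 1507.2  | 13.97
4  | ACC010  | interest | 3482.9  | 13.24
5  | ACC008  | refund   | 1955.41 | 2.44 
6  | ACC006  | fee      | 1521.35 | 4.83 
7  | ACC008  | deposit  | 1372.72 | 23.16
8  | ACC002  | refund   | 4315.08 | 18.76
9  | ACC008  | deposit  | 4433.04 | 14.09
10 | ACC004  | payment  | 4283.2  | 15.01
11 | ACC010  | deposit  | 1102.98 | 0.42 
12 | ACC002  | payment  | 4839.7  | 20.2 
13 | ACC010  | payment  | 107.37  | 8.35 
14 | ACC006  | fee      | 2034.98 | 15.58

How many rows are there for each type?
SELECT type, COUNT(*) as count
FROM transactions
GROUP BY type

Result:
  deposit: 4
  fee: 2
  interest: 3
  payment: 3
  refund: 2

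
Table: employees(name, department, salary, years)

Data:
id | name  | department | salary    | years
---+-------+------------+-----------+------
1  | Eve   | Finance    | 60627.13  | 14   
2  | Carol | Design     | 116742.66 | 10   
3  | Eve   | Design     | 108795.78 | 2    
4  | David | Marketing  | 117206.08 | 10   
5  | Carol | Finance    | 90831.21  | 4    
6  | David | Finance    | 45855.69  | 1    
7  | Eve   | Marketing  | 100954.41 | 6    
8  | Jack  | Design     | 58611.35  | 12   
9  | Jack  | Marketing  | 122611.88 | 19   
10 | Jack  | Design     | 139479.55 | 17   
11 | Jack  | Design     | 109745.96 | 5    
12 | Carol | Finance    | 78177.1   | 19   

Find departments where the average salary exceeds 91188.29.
SELECT department, AVG(salary)
FROM employees
GROUP BY department
HAVING AVG(salary) > 91188.29

Result:
  Design: avg=106675.06
  Marketing: avg=113590.79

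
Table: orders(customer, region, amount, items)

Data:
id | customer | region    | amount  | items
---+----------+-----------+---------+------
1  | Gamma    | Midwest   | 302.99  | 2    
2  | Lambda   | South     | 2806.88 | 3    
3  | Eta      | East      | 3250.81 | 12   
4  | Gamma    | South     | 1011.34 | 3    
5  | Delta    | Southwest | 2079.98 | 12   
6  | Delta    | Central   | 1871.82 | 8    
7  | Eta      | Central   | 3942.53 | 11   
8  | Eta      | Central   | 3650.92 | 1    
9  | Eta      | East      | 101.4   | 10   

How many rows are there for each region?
SELECT region, COUNT(*) as count
FROM orders
GROUP BY region

Result:
  Central: 3
  East: 2
  Midwest: 1
  South: 2
  Southwest: 1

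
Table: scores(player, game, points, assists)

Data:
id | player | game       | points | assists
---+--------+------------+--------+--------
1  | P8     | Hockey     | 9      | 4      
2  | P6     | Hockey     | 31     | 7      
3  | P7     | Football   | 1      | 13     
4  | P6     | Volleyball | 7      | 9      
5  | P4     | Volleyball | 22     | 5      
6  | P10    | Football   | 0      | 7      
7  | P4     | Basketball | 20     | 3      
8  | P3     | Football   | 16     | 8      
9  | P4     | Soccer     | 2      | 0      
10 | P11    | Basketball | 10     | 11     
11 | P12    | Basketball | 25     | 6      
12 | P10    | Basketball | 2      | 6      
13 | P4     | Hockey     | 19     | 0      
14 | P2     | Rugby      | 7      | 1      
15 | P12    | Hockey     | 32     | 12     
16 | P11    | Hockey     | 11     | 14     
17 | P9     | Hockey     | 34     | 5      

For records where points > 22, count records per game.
SELECT game, COUNT(*)
FROM scores
WHERE points > 22
GROUP BY game

Note: WHERE filters rows before grouping.

Result:
  Basketball: 1
  Hockey: 3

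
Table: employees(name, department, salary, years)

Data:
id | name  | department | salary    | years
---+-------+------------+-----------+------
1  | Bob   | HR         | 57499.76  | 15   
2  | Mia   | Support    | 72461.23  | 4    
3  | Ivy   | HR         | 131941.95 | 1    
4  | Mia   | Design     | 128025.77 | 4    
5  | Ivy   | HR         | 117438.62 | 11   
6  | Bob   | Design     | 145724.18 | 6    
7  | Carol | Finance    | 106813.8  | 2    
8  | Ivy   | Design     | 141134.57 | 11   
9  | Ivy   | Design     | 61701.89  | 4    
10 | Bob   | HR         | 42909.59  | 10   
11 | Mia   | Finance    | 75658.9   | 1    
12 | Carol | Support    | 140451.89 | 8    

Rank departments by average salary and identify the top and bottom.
SELECT department, AVG(salary)
FROM employees
GROUP BY department
ORDER BY AVG(salary)

All groups:
  HR: 87447.48
  Finance: 91236.35
  Support: 106456.56
  Design: 119146.60

Highest: Design (119146.60)
Lowest: HR (87447.48)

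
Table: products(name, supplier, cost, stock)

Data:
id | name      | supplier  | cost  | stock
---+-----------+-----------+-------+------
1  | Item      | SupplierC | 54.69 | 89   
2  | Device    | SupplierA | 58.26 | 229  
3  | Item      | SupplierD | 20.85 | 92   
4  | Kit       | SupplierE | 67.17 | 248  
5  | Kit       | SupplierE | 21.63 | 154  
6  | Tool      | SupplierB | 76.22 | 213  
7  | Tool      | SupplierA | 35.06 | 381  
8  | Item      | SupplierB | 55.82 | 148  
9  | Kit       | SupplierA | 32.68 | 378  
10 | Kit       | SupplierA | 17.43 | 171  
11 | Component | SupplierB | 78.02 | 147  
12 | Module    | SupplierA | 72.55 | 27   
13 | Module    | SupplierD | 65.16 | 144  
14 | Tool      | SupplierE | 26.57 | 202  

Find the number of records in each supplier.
SELECT supplier, COUNT(*) as count
FROM products
GROUP BY supplier

Result:
  SupplierA: 5
  SupplierB: 3
  SupplierC: 1
  SupplierD: 2
  SupplierE: 3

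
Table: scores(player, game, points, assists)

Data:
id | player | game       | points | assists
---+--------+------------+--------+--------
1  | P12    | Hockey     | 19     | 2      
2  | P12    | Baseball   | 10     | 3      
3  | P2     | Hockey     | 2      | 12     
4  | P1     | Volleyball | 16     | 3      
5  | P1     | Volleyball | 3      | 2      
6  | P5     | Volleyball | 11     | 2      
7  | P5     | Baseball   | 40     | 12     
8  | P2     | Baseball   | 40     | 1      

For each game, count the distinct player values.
SELECT game, COUNT(DISTINCT player)
FROM scores
GROUP BY game

Result:
  Baseball: 3 distinct
  Hockey: 2 distinct
  Volleyball: 2 distinct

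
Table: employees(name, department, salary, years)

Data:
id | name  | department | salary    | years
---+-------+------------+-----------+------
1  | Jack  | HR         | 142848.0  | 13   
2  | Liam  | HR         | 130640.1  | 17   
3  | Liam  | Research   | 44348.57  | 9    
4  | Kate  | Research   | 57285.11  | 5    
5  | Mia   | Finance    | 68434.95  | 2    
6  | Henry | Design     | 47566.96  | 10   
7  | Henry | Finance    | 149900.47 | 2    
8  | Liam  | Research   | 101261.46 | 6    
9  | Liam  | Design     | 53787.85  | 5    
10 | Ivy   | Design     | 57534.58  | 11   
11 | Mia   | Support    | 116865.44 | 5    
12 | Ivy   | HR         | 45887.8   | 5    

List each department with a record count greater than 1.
SELECT department, COUNT(*) as cnt
FROM employees
GROUP BY department
HAVING COUNT(*) > 1

Result:
  Design: 3
  Finance: 2
  HR: 3
  Research: 3

Note: HAVING filters groups after aggregation, WHERE filters rows before.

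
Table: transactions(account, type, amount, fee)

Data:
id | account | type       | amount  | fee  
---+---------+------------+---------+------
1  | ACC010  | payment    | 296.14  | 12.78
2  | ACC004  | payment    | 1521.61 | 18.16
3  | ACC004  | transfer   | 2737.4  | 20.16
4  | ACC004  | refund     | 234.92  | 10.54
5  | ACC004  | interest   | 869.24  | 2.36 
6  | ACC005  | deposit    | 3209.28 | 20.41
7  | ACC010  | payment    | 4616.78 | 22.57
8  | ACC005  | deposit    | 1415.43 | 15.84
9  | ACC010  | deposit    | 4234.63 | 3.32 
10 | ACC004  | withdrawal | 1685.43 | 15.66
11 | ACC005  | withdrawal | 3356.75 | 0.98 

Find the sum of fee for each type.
SELECT type, SUM(fee) as result
FROM transactions
GROUP BY type

Result:
  deposit: 39.57
  interest: 2.36
  payment: 53.51
  refund: 10.54
  transfer: 20.16
  withdrawal: 16.64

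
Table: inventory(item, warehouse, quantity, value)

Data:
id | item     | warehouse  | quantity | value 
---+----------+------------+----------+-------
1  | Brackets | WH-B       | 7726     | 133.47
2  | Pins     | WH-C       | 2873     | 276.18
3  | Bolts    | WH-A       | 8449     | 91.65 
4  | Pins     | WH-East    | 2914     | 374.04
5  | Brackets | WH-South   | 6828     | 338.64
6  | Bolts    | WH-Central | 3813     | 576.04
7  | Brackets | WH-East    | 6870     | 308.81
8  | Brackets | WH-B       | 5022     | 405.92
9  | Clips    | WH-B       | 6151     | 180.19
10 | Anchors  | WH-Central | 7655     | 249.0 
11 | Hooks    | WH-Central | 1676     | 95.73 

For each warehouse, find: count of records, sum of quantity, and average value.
SELECT warehouse,
       COUNT(*) as cnt,
       SUM(quantity) as total_quantity,
       AVG(value) as avg_value
FROM inventory
GROUP BY warehouse

Result:
  WH-A: 1 records, 8449 total quantity, 91.65 avg value
  WH-B: 3 records, 18899 total quantity, 239.86 avg value
  WH-C: 1 records, 2873 total quantity, 276.18 avg value
  WH-Central: 3 records, 13144 total quantity, 306.92 avg value
  WH-East: 2 records, 9784 total quantity, 341.43 avg value
  WH-South: 1 records, 6828 total quantity, 338.64 avg value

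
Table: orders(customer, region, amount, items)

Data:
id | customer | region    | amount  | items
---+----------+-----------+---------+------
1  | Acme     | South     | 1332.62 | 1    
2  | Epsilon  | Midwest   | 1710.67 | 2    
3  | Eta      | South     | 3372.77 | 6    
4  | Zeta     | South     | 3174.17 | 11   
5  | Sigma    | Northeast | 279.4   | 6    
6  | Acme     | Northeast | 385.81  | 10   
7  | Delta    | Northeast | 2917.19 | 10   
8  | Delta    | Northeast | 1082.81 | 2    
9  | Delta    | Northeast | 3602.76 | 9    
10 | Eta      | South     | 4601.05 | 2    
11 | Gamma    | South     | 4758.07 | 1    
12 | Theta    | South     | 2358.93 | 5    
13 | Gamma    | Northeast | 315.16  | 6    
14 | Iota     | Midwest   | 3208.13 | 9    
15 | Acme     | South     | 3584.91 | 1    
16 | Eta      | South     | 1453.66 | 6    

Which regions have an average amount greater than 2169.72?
SELECT region, AVG(amount)
FROM orders
GROUP BY region
HAVING AVG(amount) > 2169.72

Result:
  Midwest: avg=2459.40
  South: avg=3079.52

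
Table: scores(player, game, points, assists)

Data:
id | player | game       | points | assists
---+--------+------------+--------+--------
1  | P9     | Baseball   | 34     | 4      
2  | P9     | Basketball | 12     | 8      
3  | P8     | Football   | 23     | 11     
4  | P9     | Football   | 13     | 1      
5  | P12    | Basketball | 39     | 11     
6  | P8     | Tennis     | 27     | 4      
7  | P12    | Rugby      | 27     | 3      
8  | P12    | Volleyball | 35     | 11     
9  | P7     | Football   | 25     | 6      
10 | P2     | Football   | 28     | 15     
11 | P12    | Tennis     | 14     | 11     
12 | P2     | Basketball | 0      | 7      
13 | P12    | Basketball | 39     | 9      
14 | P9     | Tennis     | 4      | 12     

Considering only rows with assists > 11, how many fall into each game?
SELECT game, COUNT(*)
FROM scores
WHERE assists > 11
GROUP BY game

Note: WHERE filters rows before grouping.

Result:
  Football: 1
  Tennis: 1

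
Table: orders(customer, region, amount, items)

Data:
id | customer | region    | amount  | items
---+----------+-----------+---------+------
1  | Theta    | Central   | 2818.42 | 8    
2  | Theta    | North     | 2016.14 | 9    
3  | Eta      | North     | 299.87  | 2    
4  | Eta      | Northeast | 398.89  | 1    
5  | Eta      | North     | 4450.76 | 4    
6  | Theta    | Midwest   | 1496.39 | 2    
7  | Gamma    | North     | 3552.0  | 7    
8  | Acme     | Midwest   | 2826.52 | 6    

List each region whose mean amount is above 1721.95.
SELECT region, AVG(amount)
FROM orders
GROUP BY region
HAVING AVG(amount) > 1721.95

Result:
  Central: avg=2818.42
  Midwest: avg=2161.46
  North: avg=2579.69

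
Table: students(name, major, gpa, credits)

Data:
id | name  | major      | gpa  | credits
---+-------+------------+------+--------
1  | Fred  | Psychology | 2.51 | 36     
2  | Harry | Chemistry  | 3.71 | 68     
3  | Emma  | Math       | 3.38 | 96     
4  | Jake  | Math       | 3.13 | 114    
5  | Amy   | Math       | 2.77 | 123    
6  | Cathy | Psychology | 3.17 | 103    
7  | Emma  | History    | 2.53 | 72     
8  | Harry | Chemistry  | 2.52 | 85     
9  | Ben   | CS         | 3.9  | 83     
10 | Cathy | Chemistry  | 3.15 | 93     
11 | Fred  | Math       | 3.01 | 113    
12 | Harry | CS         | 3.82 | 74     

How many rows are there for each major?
SELECT major, COUNT(*) as count
FROM students
GROUP BY major

Result:
  CS: 2
  Chemistry: 3
  History: 1
  Math: 4
  Psychology: 2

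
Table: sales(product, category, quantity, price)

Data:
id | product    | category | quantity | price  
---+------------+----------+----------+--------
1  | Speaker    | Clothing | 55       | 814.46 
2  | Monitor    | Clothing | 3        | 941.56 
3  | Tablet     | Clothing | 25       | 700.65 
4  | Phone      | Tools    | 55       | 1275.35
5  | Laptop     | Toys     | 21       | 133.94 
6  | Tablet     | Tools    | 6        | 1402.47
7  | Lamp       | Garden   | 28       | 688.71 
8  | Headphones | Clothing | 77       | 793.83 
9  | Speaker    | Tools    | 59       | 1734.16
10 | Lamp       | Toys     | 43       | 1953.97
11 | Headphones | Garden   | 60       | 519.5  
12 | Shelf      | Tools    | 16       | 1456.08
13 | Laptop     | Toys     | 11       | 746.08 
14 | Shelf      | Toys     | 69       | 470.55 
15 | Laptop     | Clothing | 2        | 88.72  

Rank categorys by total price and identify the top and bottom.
SELECT category, SUM(price)
FROM sales
GROUP BY category
ORDER BY SUM(price)

All groups:
  Garden: 1208.21
  Toys: 3304.54
  Clothing: 3339.22
  Tools: 5868.06

Highest: Tools (5868.06)
Lowest: Garden (1208.21)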